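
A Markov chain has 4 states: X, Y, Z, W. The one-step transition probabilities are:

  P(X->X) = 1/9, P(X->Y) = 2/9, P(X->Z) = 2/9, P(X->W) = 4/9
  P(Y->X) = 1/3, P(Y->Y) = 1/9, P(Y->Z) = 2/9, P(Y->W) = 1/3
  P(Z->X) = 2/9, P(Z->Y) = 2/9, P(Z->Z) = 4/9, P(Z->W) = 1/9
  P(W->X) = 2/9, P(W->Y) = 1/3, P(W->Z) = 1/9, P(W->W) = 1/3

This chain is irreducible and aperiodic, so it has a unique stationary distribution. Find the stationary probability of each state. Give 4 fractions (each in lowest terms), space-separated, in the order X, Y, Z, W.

The stationary distribution satisfies pi = pi * P, i.e.:
  pi_X = 1/9*pi_X + 1/3*pi_Y + 2/9*pi_Z + 2/9*pi_W
  pi_Y = 2/9*pi_X + 1/9*pi_Y + 2/9*pi_Z + 1/3*pi_W
  pi_Z = 2/9*pi_X + 2/9*pi_Y + 4/9*pi_Z + 1/9*pi_W
  pi_W = 4/9*pi_X + 1/3*pi_Y + 1/9*pi_Z + 1/3*pi_W
with normalization: pi_X + pi_Y + pi_Z + pi_W = 1.

Using the first 3 balance equations plus normalization, the linear system A*pi = b is:
  [-8/9, 1/3, 2/9, 2/9] . pi = 0
  [2/9, -8/9, 2/9, 1/3] . pi = 0
  [2/9, 2/9, -5/9, 1/9] . pi = 0
  [1, 1, 1, 1] . pi = 1

Solving yields:
  pi_X = 151/677
  pi_Y = 156/677
  pi_Z = 164/677
  pi_W = 206/677

Verification (pi * P):
  151/677*1/9 + 156/677*1/3 + 164/677*2/9 + 206/677*2/9 = 151/677 = pi_X  (ok)
  151/677*2/9 + 156/677*1/9 + 164/677*2/9 + 206/677*1/3 = 156/677 = pi_Y  (ok)
  151/677*2/9 + 156/677*2/9 + 164/677*4/9 + 206/677*1/9 = 164/677 = pi_Z  (ok)
  151/677*4/9 + 156/677*1/3 + 164/677*1/9 + 206/677*1/3 = 206/677 = pi_W  (ok)

Answer: 151/677 156/677 164/677 206/677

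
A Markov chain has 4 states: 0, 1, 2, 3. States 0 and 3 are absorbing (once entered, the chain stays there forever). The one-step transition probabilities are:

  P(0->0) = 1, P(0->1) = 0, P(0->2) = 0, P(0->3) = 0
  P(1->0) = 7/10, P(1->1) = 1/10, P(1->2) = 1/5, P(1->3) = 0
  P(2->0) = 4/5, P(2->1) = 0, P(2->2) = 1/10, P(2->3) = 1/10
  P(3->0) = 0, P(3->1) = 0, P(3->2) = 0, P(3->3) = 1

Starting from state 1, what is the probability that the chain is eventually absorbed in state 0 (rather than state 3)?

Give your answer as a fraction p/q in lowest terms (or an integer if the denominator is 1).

Let a_i = P(absorbed in 0 | start in state i).
Boundary conditions: a_0 = 1, a_3 = 0.
For each transient state i, a_i = sum_j P(i->j) * a_j:
  a_1 = 7/10*a_0 + 1/10*a_1 + 1/5*a_2 + 0*a_3
  a_2 = 4/5*a_0 + 0*a_1 + 1/10*a_2 + 1/10*a_3

Substituting a_0 = 1 and a_3 = 0, rearrange to (I - Q) a = r where r[i] = P(i -> 0):
  [9/10, -1/5] . (a_1, a_2) = 7/10
  [0, 9/10] . (a_1, a_2) = 4/5

Solving yields:
  a_1 = 79/81
  a_2 = 8/9

Starting state is 1, so the absorption probability is a_1 = 79/81.

Answer: 79/81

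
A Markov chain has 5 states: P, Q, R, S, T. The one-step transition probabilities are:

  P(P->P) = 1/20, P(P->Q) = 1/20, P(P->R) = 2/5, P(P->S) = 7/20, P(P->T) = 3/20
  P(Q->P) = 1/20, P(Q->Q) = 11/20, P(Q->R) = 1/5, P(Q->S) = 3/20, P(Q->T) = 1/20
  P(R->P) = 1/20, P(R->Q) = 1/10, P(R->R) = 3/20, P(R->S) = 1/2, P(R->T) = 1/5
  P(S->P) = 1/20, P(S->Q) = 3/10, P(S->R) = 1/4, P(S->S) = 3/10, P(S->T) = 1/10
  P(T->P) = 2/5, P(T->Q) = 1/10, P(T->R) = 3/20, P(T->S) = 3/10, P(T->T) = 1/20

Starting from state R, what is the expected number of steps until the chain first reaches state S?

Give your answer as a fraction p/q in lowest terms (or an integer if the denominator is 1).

Let h_i = expected steps to first reach S from state i.
Boundary: h_S = 0.
First-step equations for the other states:
  h_P = 1 + 1/20*h_P + 1/20*h_Q + 2/5*h_R + 7/20*h_S + 3/20*h_T
  h_Q = 1 + 1/20*h_P + 11/20*h_Q + 1/5*h_R + 3/20*h_S + 1/20*h_T
  h_R = 1 + 1/20*h_P + 1/10*h_Q + 3/20*h_R + 1/2*h_S + 1/5*h_T
  h_T = 1 + 2/5*h_P + 1/10*h_Q + 3/20*h_R + 3/10*h_S + 1/20*h_T

Substituting h_S = 0 and rearranging gives the linear system (I - Q) h = 1:
  [19/20, -1/20, -2/5, -3/20] . (h_P, h_Q, h_R, h_T) = 1
  [-1/20, 9/20, -1/5, -1/20] . (h_P, h_Q, h_R, h_T) = 1
  [-1/20, -1/10, 17/20, -1/5] . (h_P, h_Q, h_R, h_T) = 1
  [-2/5, -1/10, -3/20, 19/20] . (h_P, h_Q, h_R, h_T) = 1

Solving yields:
  h_P = 56820/20207
  h_Q = 80820/20207
  h_R = 51160/20207
  h_T = 61780/20207

Starting state is R, so the expected hitting time is h_R = 51160/20207.

Answer: 51160/20207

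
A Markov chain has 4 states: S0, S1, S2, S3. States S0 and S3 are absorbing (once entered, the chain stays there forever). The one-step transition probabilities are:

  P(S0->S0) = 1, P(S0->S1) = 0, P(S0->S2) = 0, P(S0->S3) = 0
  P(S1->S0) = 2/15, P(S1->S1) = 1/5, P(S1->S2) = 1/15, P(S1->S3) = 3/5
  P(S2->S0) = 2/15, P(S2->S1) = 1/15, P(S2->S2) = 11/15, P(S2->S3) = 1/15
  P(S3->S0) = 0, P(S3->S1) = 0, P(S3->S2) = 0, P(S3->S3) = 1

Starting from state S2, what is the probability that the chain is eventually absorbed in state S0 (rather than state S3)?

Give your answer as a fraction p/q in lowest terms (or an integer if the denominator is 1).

Let a_i = P(absorbed in S0 | start in state i).
Boundary conditions: a_S0 = 1, a_S3 = 0.
For each transient state i, a_i = sum_j P(i->j) * a_j:
  a_S1 = 2/15*a_S0 + 1/5*a_S1 + 1/15*a_S2 + 3/5*a_S3
  a_S2 = 2/15*a_S0 + 1/15*a_S1 + 11/15*a_S2 + 1/15*a_S3

Substituting a_S0 = 1 and a_S3 = 0, rearrange to (I - Q) a = r where r[i] = P(i -> S0):
  [4/5, -1/15] . (a_S1, a_S2) = 2/15
  [-1/15, 4/15] . (a_S1, a_S2) = 2/15

Solving yields:
  a_S1 = 10/47
  a_S2 = 26/47

Starting state is S2, so the absorption probability is a_S2 = 26/47.

Answer: 26/47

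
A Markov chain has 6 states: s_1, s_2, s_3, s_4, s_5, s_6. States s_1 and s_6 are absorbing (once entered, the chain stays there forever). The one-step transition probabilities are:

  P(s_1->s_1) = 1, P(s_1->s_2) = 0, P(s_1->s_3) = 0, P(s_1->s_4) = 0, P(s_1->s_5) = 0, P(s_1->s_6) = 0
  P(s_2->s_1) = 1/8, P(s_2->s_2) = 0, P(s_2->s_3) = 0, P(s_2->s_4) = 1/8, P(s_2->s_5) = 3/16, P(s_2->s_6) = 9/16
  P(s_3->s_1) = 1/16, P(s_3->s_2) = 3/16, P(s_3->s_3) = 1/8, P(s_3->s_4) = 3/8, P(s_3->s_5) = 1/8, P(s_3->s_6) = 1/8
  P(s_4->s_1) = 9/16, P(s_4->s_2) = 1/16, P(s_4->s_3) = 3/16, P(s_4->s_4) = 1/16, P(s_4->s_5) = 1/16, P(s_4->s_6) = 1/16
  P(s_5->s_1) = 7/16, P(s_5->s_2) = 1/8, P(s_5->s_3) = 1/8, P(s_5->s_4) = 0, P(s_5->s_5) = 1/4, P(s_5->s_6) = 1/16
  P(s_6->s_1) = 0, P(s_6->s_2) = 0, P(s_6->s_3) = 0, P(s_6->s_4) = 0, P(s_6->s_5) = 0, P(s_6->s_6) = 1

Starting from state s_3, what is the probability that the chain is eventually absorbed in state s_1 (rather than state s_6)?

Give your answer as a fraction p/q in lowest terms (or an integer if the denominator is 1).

Answer: 20011/33618

Derivation:
Let a_i = P(absorbed in s_1 | start in state i).
Boundary conditions: a_s_1 = 1, a_s_6 = 0.
For each transient state i, a_i = sum_j P(i->j) * a_j:
  a_s_2 = 1/8*a_s_1 + 0*a_s_2 + 0*a_s_3 + 1/8*a_s_4 + 3/16*a_s_5 + 9/16*a_s_6
  a_s_3 = 1/16*a_s_1 + 3/16*a_s_2 + 1/8*a_s_3 + 3/8*a_s_4 + 1/8*a_s_5 + 1/8*a_s_6
  a_s_4 = 9/16*a_s_1 + 1/16*a_s_2 + 3/16*a_s_3 + 1/16*a_s_4 + 1/16*a_s_5 + 1/16*a_s_6
  a_s_5 = 7/16*a_s_1 + 1/8*a_s_2 + 1/8*a_s_3 + 0*a_s_4 + 1/4*a_s_5 + 1/16*a_s_6

Substituting a_s_1 = 1 and a_s_6 = 0, rearrange to (I - Q) a = r where r[i] = P(i -> s_1):
  [1, 0, -1/8, -3/16] . (a_s_2, a_s_3, a_s_4, a_s_5) = 1/8
  [-3/16, 7/8, -3/8, -1/8] . (a_s_2, a_s_3, a_s_4, a_s_5) = 1/16
  [-1/16, -3/16, 15/16, -1/16] . (a_s_2, a_s_3, a_s_4, a_s_5) = 9/16
  [-1/8, -1/8, 0, 3/4] . (a_s_2, a_s_3, a_s_4, a_s_5) = 7/16

Solving yields:
  a_s_2 = 6109/16809
  a_s_3 = 20011/33618
  a_s_4 = 26653/33618
  a_s_5 = 12491/16809

Starting state is s_3, so the absorption probability is a_s_3 = 20011/33618.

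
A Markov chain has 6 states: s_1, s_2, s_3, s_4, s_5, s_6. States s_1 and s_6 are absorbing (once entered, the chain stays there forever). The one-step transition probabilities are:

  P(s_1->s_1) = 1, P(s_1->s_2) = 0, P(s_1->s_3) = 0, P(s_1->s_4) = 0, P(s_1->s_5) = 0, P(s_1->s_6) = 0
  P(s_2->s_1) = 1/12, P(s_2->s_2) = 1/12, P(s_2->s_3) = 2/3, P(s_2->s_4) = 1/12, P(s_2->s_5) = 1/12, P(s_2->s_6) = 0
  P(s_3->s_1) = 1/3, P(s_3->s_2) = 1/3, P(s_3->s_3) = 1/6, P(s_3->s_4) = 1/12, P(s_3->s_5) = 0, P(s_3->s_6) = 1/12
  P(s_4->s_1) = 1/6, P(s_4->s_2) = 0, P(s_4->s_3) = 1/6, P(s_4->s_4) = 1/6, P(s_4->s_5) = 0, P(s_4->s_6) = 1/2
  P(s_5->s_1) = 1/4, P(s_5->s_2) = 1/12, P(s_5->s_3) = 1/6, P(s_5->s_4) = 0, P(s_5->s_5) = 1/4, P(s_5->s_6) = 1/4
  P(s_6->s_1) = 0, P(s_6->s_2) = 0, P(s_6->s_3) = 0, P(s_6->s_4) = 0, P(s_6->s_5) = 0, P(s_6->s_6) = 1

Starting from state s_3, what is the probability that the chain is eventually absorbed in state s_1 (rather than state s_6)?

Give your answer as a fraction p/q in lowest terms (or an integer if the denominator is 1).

Answer: 1167/1643

Derivation:
Let a_i = P(absorbed in s_1 | start in state i).
Boundary conditions: a_s_1 = 1, a_s_6 = 0.
For each transient state i, a_i = sum_j P(i->j) * a_j:
  a_s_2 = 1/12*a_s_1 + 1/12*a_s_2 + 2/3*a_s_3 + 1/12*a_s_4 + 1/12*a_s_5 + 0*a_s_6
  a_s_3 = 1/3*a_s_1 + 1/3*a_s_2 + 1/6*a_s_3 + 1/12*a_s_4 + 0*a_s_5 + 1/12*a_s_6
  a_s_4 = 1/6*a_s_1 + 0*a_s_2 + 1/6*a_s_3 + 1/6*a_s_4 + 0*a_s_5 + 1/2*a_s_6
  a_s_5 = 1/4*a_s_1 + 1/12*a_s_2 + 1/6*a_s_3 + 0*a_s_4 + 1/4*a_s_5 + 1/4*a_s_6

Substituting a_s_1 = 1 and a_s_6 = 0, rearrange to (I - Q) a = r where r[i] = P(i -> s_1):
  [11/12, -2/3, -1/12, -1/12] . (a_s_2, a_s_3, a_s_4, a_s_5) = 1/12
  [-1/3, 5/6, -1/12, 0] . (a_s_2, a_s_3, a_s_4, a_s_5) = 1/3
  [0, -1/6, 5/6, 0] . (a_s_2, a_s_3, a_s_4, a_s_5) = 1/6
  [-1/12, -1/6, 0, 3/4] . (a_s_2, a_s_3, a_s_4, a_s_5) = 1/4

Solving yields:
  a_s_2 = 1134/1643
  a_s_3 = 1167/1643
  a_s_4 = 562/1643
  a_s_5 = 933/1643

Starting state is s_3, so the absorption probability is a_s_3 = 1167/1643.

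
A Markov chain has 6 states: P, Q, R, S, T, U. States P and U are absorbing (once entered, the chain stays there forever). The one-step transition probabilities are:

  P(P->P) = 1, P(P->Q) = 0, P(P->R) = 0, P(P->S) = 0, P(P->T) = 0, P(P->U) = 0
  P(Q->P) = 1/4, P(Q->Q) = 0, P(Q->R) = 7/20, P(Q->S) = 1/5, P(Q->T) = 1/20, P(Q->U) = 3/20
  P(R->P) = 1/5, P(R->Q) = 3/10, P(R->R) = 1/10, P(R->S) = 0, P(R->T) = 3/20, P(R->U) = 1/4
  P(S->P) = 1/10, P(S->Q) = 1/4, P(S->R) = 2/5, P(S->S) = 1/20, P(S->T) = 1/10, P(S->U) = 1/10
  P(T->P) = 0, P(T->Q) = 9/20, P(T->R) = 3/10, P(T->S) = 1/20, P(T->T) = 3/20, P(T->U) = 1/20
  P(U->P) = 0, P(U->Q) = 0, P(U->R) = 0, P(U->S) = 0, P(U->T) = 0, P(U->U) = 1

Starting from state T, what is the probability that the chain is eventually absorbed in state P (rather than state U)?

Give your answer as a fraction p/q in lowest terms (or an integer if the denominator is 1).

Answer: 412/841

Derivation:
Let a_i = P(absorbed in P | start in state i).
Boundary conditions: a_P = 1, a_U = 0.
For each transient state i, a_i = sum_j P(i->j) * a_j:
  a_Q = 1/4*a_P + 0*a_Q + 7/20*a_R + 1/5*a_S + 1/20*a_T + 3/20*a_U
  a_R = 1/5*a_P + 3/10*a_Q + 1/10*a_R + 0*a_S + 3/20*a_T + 1/4*a_U
  a_S = 1/10*a_P + 1/4*a_Q + 2/5*a_R + 1/20*a_S + 1/10*a_T + 1/10*a_U
  a_T = 0*a_P + 9/20*a_Q + 3/10*a_R + 1/20*a_S + 3/20*a_T + 1/20*a_U

Substituting a_P = 1 and a_U = 0, rearrange to (I - Q) a = r where r[i] = P(i -> P):
  [1, -7/20, -1/5, -1/20] . (a_Q, a_R, a_S, a_T) = 1/4
  [-3/10, 9/10, 0, -3/20] . (a_Q, a_R, a_S, a_T) = 1/5
  [-1/4, -2/5, 19/20, -1/10] . (a_Q, a_R, a_S, a_T) = 1/10
  [-9/20, -3/10, -1/20, 17/20] . (a_Q, a_R, a_S, a_T) = 0

Solving yields:
  a_Q = 6881/12615
  a_R = 6127/12615
  a_S = 2123/4205
  a_T = 412/841

Starting state is T, so the absorption probability is a_T = 412/841.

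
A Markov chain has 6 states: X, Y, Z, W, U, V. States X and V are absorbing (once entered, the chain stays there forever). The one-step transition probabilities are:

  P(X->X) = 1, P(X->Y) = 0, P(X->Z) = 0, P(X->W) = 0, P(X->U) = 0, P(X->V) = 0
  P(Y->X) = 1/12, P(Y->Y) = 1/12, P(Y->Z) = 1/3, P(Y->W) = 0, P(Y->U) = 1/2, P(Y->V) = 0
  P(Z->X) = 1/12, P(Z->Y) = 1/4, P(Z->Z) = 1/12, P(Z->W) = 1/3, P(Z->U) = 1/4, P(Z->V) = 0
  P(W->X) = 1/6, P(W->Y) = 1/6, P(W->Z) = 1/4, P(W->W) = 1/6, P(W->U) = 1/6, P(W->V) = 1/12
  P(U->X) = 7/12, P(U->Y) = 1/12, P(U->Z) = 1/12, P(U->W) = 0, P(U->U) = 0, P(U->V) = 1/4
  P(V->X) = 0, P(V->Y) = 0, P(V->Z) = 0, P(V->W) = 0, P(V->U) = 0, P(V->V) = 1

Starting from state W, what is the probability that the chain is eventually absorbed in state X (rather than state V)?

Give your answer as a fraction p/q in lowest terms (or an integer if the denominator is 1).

Let a_i = P(absorbed in X | start in state i).
Boundary conditions: a_X = 1, a_V = 0.
For each transient state i, a_i = sum_j P(i->j) * a_j:
  a_Y = 1/12*a_X + 1/12*a_Y + 1/3*a_Z + 0*a_W + 1/2*a_U + 0*a_V
  a_Z = 1/12*a_X + 1/4*a_Y + 1/12*a_Z + 1/3*a_W + 1/4*a_U + 0*a_V
  a_W = 1/6*a_X + 1/6*a_Y + 1/4*a_Z + 1/6*a_W + 1/6*a_U + 1/12*a_V
  a_U = 7/12*a_X + 1/12*a_Y + 1/12*a_Z + 0*a_W + 0*a_U + 1/4*a_V

Substituting a_X = 1 and a_V = 0, rearrange to (I - Q) a = r where r[i] = P(i -> X):
  [11/12, -1/3, 0, -1/2] . (a_Y, a_Z, a_W, a_U) = 1/12
  [-1/4, 11/12, -1/3, -1/4] . (a_Y, a_Z, a_W, a_U) = 1/12
  [-1/6, -1/4, 5/6, -1/6] . (a_Y, a_Z, a_W, a_U) = 1/6
  [-1/12, -1/12, 0, 1] . (a_Y, a_Z, a_W, a_U) = 7/12

Solving yields:
  a_Y = 1215/1621
  a_Z = 1214/1621
  a_W = 1161/1621
  a_U = 1148/1621

Starting state is W, so the absorption probability is a_W = 1161/1621.

Answer: 1161/1621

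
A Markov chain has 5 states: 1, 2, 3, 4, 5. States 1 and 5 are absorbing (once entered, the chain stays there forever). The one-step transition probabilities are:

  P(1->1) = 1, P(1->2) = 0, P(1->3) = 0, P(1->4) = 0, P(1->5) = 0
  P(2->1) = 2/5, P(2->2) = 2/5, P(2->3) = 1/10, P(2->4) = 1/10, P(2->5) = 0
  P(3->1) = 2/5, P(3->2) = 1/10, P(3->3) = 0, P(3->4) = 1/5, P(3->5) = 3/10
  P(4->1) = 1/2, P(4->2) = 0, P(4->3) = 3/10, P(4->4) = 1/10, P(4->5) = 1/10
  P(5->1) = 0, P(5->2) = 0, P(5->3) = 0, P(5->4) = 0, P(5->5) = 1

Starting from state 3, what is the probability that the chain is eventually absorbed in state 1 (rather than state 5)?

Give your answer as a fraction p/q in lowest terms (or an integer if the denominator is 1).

Let a_i = P(absorbed in 1 | start in state i).
Boundary conditions: a_1 = 1, a_5 = 0.
For each transient state i, a_i = sum_j P(i->j) * a_j:
  a_2 = 2/5*a_1 + 2/5*a_2 + 1/10*a_3 + 1/10*a_4 + 0*a_5
  a_3 = 2/5*a_1 + 1/10*a_2 + 0*a_3 + 1/5*a_4 + 3/10*a_5
  a_4 = 1/2*a_1 + 0*a_2 + 3/10*a_3 + 1/10*a_4 + 1/10*a_5

Substituting a_1 = 1 and a_5 = 0, rearrange to (I - Q) a = r where r[i] = P(i -> 1):
  [3/5, -1/10, -1/10] . (a_2, a_3, a_4) = 2/5
  [-1/10, 1, -1/5] . (a_2, a_3, a_4) = 2/5
  [0, -3/10, 9/10] . (a_2, a_3, a_4) = 1/2

Solving yields:
  a_2 = 37/41
  a_3 = 317/492
  a_4 = 379/492

Starting state is 3, so the absorption probability is a_3 = 317/492.

Answer: 317/492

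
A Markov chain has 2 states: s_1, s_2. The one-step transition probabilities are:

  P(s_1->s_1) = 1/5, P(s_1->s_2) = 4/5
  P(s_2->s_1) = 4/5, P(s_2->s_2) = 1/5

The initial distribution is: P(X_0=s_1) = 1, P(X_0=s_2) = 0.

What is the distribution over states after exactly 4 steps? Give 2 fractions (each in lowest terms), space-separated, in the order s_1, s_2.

Answer: 353/625 272/625

Derivation:
Propagating the distribution step by step (d_{t+1} = d_t * P):
d_0 = (s_1=1, s_2=0)
  d_1[s_1] = 1*1/5 + 0*4/5 = 1/5
  d_1[s_2] = 1*4/5 + 0*1/5 = 4/5
d_1 = (s_1=1/5, s_2=4/5)
  d_2[s_1] = 1/5*1/5 + 4/5*4/5 = 17/25
  d_2[s_2] = 1/5*4/5 + 4/5*1/5 = 8/25
d_2 = (s_1=17/25, s_2=8/25)
  d_3[s_1] = 17/25*1/5 + 8/25*4/5 = 49/125
  d_3[s_2] = 17/25*4/5 + 8/25*1/5 = 76/125
d_3 = (s_1=49/125, s_2=76/125)
  d_4[s_1] = 49/125*1/5 + 76/125*4/5 = 353/625
  d_4[s_2] = 49/125*4/5 + 76/125*1/5 = 272/625
d_4 = (s_1=353/625, s_2=272/625)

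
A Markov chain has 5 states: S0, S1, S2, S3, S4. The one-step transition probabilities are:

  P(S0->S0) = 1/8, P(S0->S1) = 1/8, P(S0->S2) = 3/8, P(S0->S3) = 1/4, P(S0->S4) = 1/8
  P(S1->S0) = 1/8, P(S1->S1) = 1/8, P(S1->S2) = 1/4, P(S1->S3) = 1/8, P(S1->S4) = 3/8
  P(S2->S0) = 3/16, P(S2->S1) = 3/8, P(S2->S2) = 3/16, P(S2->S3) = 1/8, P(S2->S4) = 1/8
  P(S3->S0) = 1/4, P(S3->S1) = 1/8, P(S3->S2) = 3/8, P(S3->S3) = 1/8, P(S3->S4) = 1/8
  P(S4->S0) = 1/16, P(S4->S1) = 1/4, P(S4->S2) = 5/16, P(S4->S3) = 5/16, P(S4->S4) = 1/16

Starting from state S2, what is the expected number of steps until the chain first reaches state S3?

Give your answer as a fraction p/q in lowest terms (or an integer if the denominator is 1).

Let h_i = expected steps to first reach S3 from state i.
Boundary: h_S3 = 0.
First-step equations for the other states:
  h_S0 = 1 + 1/8*h_S0 + 1/8*h_S1 + 3/8*h_S2 + 1/4*h_S3 + 1/8*h_S4
  h_S1 = 1 + 1/8*h_S0 + 1/8*h_S1 + 1/4*h_S2 + 1/8*h_S3 + 3/8*h_S4
  h_S2 = 1 + 3/16*h_S0 + 3/8*h_S1 + 3/16*h_S2 + 1/8*h_S3 + 1/8*h_S4
  h_S4 = 1 + 1/16*h_S0 + 1/4*h_S1 + 5/16*h_S2 + 5/16*h_S3 + 1/16*h_S4

Substituting h_S3 = 0 and rearranging gives the linear system (I - Q) h = 1:
  [7/8, -1/8, -3/8, -1/8] . (h_S0, h_S1, h_S2, h_S4) = 1
  [-1/8, 7/8, -1/4, -3/8] . (h_S0, h_S1, h_S2, h_S4) = 1
  [-3/16, -3/8, 13/16, -1/8] . (h_S0, h_S1, h_S2, h_S4) = 1
  [-1/16, -1/4, -5/16, 15/16] . (h_S0, h_S1, h_S2, h_S4) = 1

Solving yields:
  h_S0 = 20672/4091
  h_S1 = 22648/4091
  h_S2 = 23264/4091
  h_S4 = 19536/4091

Starting state is S2, so the expected hitting time is h_S2 = 23264/4091.

Answer: 23264/4091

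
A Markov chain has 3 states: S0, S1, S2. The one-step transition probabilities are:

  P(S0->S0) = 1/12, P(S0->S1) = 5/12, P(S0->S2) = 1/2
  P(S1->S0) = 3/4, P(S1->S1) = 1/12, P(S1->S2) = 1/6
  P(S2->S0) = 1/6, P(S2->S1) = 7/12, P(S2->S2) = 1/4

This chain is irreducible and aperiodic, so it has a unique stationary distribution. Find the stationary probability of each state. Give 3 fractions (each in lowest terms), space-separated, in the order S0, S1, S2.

The stationary distribution satisfies pi = pi * P, i.e.:
  pi_S0 = 1/12*pi_S0 + 3/4*pi_S1 + 1/6*pi_S2
  pi_S1 = 5/12*pi_S0 + 1/12*pi_S1 + 7/12*pi_S2
  pi_S2 = 1/2*pi_S0 + 1/6*pi_S1 + 1/4*pi_S2
with normalization: pi_S0 + pi_S1 + pi_S2 = 1.

Using the first 2 balance equations plus normalization, the linear system A*pi = b is:
  [-11/12, 3/4, 1/6] . pi = 0
  [5/12, -11/12, 7/12] . pi = 0
  [1, 1, 1] . pi = 1

Solving yields:
  pi_S0 = 85/248
  pi_S1 = 87/248
  pi_S2 = 19/62

Verification (pi * P):
  85/248*1/12 + 87/248*3/4 + 19/62*1/6 = 85/248 = pi_S0  (ok)
  85/248*5/12 + 87/248*1/12 + 19/62*7/12 = 87/248 = pi_S1  (ok)
  85/248*1/2 + 87/248*1/6 + 19/62*1/4 = 19/62 = pi_S2  (ok)

Answer: 85/248 87/248 19/62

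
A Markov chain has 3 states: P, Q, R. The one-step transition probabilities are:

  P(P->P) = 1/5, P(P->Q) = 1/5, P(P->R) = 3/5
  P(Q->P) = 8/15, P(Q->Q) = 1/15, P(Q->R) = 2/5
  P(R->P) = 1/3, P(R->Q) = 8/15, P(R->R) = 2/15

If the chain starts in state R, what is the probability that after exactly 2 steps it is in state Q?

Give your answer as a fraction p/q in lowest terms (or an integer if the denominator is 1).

Answer: 13/75

Derivation:
Computing P^2 by repeated multiplication:
P^1 =
  P: [1/5, 1/5, 3/5]
  Q: [8/15, 1/15, 2/5]
  R: [1/3, 8/15, 2/15]
P^2 =
  P: [26/75, 28/75, 7/25]
  Q: [62/225, 73/225, 2/5]
  R: [89/225, 13/75, 97/225]

(P^2)[R -> Q] = 13/75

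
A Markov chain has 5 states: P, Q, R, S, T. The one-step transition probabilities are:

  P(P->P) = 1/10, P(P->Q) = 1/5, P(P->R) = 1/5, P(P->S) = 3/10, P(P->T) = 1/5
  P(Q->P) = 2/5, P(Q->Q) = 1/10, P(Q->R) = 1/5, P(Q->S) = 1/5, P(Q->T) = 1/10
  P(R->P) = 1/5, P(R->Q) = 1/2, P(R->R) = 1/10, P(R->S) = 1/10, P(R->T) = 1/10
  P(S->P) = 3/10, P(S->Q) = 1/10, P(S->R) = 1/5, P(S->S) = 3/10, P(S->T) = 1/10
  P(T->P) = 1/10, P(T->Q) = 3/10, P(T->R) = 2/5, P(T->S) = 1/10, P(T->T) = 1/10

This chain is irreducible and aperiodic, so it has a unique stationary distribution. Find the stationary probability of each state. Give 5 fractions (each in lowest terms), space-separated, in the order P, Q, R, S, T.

Answer: 22/95 109/475 97/475 201/950 117/950

Derivation:
The stationary distribution satisfies pi = pi * P, i.e.:
  pi_P = 1/10*pi_P + 2/5*pi_Q + 1/5*pi_R + 3/10*pi_S + 1/10*pi_T
  pi_Q = 1/5*pi_P + 1/10*pi_Q + 1/2*pi_R + 1/10*pi_S + 3/10*pi_T
  pi_R = 1/5*pi_P + 1/5*pi_Q + 1/10*pi_R + 1/5*pi_S + 2/5*pi_T
  pi_S = 3/10*pi_P + 1/5*pi_Q + 1/10*pi_R + 3/10*pi_S + 1/10*pi_T
  pi_T = 1/5*pi_P + 1/10*pi_Q + 1/10*pi_R + 1/10*pi_S + 1/10*pi_T
with normalization: pi_P + pi_Q + pi_R + pi_S + pi_T = 1.

Using the first 4 balance equations plus normalization, the linear system A*pi = b is:
  [-9/10, 2/5, 1/5, 3/10, 1/10] . pi = 0
  [1/5, -9/10, 1/2, 1/10, 3/10] . pi = 0
  [1/5, 1/5, -9/10, 1/5, 2/5] . pi = 0
  [3/10, 1/5, 1/10, -7/10, 1/10] . pi = 0
  [1, 1, 1, 1, 1] . pi = 1

Solving yields:
  pi_P = 22/95
  pi_Q = 109/475
  pi_R = 97/475
  pi_S = 201/950
  pi_T = 117/950

Verification (pi * P):
  22/95*1/10 + 109/475*2/5 + 97/475*1/5 + 201/950*3/10 + 117/950*1/10 = 22/95 = pi_P  (ok)
  22/95*1/5 + 109/475*1/10 + 97/475*1/2 + 201/950*1/10 + 117/950*3/10 = 109/475 = pi_Q  (ok)
  22/95*1/5 + 109/475*1/5 + 97/475*1/10 + 201/950*1/5 + 117/950*2/5 = 97/475 = pi_R  (ok)
  22/95*3/10 + 109/475*1/5 + 97/475*1/10 + 201/950*3/10 + 117/950*1/10 = 201/950 = pi_S  (ok)
  22/95*1/5 + 109/475*1/10 + 97/475*1/10 + 201/950*1/10 + 117/950*1/10 = 117/950 = pi_T  (ok)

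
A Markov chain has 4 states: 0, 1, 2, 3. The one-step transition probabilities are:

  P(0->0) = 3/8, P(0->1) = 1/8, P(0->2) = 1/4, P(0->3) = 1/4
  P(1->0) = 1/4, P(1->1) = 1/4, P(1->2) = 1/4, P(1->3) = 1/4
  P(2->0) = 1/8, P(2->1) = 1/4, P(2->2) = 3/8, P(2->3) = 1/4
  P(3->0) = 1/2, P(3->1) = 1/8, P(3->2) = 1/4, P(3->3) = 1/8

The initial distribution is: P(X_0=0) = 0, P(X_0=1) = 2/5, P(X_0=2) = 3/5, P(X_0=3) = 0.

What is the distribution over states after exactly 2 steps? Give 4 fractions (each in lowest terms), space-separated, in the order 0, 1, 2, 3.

Answer: 47/160 63/320 93/320 7/32

Derivation:
Propagating the distribution step by step (d_{t+1} = d_t * P):
d_0 = (0=0, 1=2/5, 2=3/5, 3=0)
  d_1[0] = 0*3/8 + 2/5*1/4 + 3/5*1/8 + 0*1/2 = 7/40
  d_1[1] = 0*1/8 + 2/5*1/4 + 3/5*1/4 + 0*1/8 = 1/4
  d_1[2] = 0*1/4 + 2/5*1/4 + 3/5*3/8 + 0*1/4 = 13/40
  d_1[3] = 0*1/4 + 2/5*1/4 + 3/5*1/4 + 0*1/8 = 1/4
d_1 = (0=7/40, 1=1/4, 2=13/40, 3=1/4)
  d_2[0] = 7/40*3/8 + 1/4*1/4 + 13/40*1/8 + 1/4*1/2 = 47/160
  d_2[1] = 7/40*1/8 + 1/4*1/4 + 13/40*1/4 + 1/4*1/8 = 63/320
  d_2[2] = 7/40*1/4 + 1/4*1/4 + 13/40*3/8 + 1/4*1/4 = 93/320
  d_2[3] = 7/40*1/4 + 1/4*1/4 + 13/40*1/4 + 1/4*1/8 = 7/32
d_2 = (0=47/160, 1=63/320, 2=93/320, 3=7/32)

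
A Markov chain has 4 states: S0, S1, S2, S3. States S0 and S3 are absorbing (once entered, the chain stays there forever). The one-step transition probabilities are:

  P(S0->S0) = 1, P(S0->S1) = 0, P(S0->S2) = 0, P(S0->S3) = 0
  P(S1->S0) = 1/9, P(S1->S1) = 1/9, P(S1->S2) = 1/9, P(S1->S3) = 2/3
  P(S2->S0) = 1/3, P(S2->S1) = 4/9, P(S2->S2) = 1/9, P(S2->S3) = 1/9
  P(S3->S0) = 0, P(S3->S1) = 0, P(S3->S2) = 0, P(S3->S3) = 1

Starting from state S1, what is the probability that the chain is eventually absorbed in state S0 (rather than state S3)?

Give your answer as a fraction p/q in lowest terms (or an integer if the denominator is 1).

Answer: 11/60

Derivation:
Let a_i = P(absorbed in S0 | start in state i).
Boundary conditions: a_S0 = 1, a_S3 = 0.
For each transient state i, a_i = sum_j P(i->j) * a_j:
  a_S1 = 1/9*a_S0 + 1/9*a_S1 + 1/9*a_S2 + 2/3*a_S3
  a_S2 = 1/3*a_S0 + 4/9*a_S1 + 1/9*a_S2 + 1/9*a_S3

Substituting a_S0 = 1 and a_S3 = 0, rearrange to (I - Q) a = r where r[i] = P(i -> S0):
  [8/9, -1/9] . (a_S1, a_S2) = 1/9
  [-4/9, 8/9] . (a_S1, a_S2) = 1/3

Solving yields:
  a_S1 = 11/60
  a_S2 = 7/15

Starting state is S1, so the absorption probability is a_S1 = 11/60.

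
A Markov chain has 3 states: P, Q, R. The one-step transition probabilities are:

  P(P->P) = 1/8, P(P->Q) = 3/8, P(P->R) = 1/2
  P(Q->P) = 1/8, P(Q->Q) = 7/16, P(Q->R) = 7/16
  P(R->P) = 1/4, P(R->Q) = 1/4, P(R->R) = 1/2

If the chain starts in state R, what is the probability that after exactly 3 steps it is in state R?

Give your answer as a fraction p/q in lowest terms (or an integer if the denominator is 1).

Answer: 491/1024

Derivation:
Computing P^3 by repeated multiplication:
P^1 =
  P: [1/8, 3/8, 1/2]
  Q: [1/8, 7/16, 7/16]
  R: [1/4, 1/4, 1/2]
P^2 =
  P: [3/16, 43/128, 61/128]
  Q: [23/128, 89/256, 121/256]
  R: [3/16, 21/64, 31/64]
P^3 =
  P: [189/1024, 689/2048, 981/2048]
  Q: [377/2048, 1383/4096, 1959/4096]
  R: [95/512, 343/1024, 491/1024]

(P^3)[R -> R] = 491/1024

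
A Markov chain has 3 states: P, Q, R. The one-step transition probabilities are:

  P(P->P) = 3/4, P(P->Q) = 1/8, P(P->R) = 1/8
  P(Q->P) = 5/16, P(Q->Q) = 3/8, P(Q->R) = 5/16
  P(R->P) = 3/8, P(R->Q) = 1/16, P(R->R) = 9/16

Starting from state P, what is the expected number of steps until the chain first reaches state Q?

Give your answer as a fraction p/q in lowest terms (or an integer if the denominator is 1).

Answer: 9

Derivation:
Let h_i = expected steps to first reach Q from state i.
Boundary: h_Q = 0.
First-step equations for the other states:
  h_P = 1 + 3/4*h_P + 1/8*h_Q + 1/8*h_R
  h_R = 1 + 3/8*h_P + 1/16*h_Q + 9/16*h_R

Substituting h_Q = 0 and rearranging gives the linear system (I - Q) h = 1:
  [1/4, -1/8] . (h_P, h_R) = 1
  [-3/8, 7/16] . (h_P, h_R) = 1

Solving yields:
  h_P = 9
  h_R = 10

Starting state is P, so the expected hitting time is h_P = 9.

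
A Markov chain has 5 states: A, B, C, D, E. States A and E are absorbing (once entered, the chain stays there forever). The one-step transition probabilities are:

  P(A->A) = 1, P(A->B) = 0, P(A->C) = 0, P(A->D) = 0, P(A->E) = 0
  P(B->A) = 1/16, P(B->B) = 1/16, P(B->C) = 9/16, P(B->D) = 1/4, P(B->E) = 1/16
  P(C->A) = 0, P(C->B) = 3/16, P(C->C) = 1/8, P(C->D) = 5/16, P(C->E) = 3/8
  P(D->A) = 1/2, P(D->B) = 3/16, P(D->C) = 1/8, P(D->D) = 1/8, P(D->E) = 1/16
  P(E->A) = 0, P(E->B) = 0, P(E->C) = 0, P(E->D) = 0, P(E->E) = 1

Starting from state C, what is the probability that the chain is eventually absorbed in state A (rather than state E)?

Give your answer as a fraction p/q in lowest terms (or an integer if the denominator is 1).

Let a_i = P(absorbed in A | start in state i).
Boundary conditions: a_A = 1, a_E = 0.
For each transient state i, a_i = sum_j P(i->j) * a_j:
  a_B = 1/16*a_A + 1/16*a_B + 9/16*a_C + 1/4*a_D + 1/16*a_E
  a_C = 0*a_A + 3/16*a_B + 1/8*a_C + 5/16*a_D + 3/8*a_E
  a_D = 1/2*a_A + 3/16*a_B + 1/8*a_C + 1/8*a_D + 1/16*a_E

Substituting a_A = 1 and a_E = 0, rearrange to (I - Q) a = r where r[i] = P(i -> A):
  [15/16, -9/16, -1/4] . (a_B, a_C, a_D) = 1/16
  [-3/16, 7/8, -5/16] . (a_B, a_C, a_D) = 0
  [-3/16, -1/8, 7/8] . (a_B, a_C, a_D) = 1/2

Solving yields:
  a_B = 994/2085
  a_C = 251/695
  a_D = 504/695

Starting state is C, so the absorption probability is a_C = 251/695.

Answer: 251/695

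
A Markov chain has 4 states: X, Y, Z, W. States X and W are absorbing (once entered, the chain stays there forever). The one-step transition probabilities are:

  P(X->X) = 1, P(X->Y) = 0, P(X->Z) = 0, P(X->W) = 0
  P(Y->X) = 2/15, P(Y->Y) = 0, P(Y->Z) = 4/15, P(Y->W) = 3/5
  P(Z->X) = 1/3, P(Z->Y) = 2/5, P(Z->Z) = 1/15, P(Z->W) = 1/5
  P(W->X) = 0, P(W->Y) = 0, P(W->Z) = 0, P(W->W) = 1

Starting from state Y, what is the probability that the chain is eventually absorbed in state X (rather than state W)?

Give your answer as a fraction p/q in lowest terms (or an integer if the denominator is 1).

Let a_i = P(absorbed in X | start in state i).
Boundary conditions: a_X = 1, a_W = 0.
For each transient state i, a_i = sum_j P(i->j) * a_j:
  a_Y = 2/15*a_X + 0*a_Y + 4/15*a_Z + 3/5*a_W
  a_Z = 1/3*a_X + 2/5*a_Y + 1/15*a_Z + 1/5*a_W

Substituting a_X = 1 and a_W = 0, rearrange to (I - Q) a = r where r[i] = P(i -> X):
  [1, -4/15] . (a_Y, a_Z) = 2/15
  [-2/5, 14/15] . (a_Y, a_Z) = 1/3

Solving yields:
  a_Y = 8/31
  a_Z = 29/62

Starting state is Y, so the absorption probability is a_Y = 8/31.

Answer: 8/31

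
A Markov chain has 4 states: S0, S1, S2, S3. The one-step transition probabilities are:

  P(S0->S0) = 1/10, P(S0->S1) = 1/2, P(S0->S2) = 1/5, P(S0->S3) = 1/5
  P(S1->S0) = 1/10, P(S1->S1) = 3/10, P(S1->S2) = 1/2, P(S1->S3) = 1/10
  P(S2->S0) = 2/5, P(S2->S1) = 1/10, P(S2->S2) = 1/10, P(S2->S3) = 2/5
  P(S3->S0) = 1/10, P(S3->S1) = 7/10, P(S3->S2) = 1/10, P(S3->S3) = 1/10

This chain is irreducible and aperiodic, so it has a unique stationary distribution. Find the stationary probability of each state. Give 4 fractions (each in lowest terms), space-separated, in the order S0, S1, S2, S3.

Answer: 145/811 587/1622 213/811 319/1622

Derivation:
The stationary distribution satisfies pi = pi * P, i.e.:
  pi_S0 = 1/10*pi_S0 + 1/10*pi_S1 + 2/5*pi_S2 + 1/10*pi_S3
  pi_S1 = 1/2*pi_S0 + 3/10*pi_S1 + 1/10*pi_S2 + 7/10*pi_S3
  pi_S2 = 1/5*pi_S0 + 1/2*pi_S1 + 1/10*pi_S2 + 1/10*pi_S3
  pi_S3 = 1/5*pi_S0 + 1/10*pi_S1 + 2/5*pi_S2 + 1/10*pi_S3
with normalization: pi_S0 + pi_S1 + pi_S2 + pi_S3 = 1.

Using the first 3 balance equations plus normalization, the linear system A*pi = b is:
  [-9/10, 1/10, 2/5, 1/10] . pi = 0
  [1/2, -7/10, 1/10, 7/10] . pi = 0
  [1/5, 1/2, -9/10, 1/10] . pi = 0
  [1, 1, 1, 1] . pi = 1

Solving yields:
  pi_S0 = 145/811
  pi_S1 = 587/1622
  pi_S2 = 213/811
  pi_S3 = 319/1622

Verification (pi * P):
  145/811*1/10 + 587/1622*1/10 + 213/811*2/5 + 319/1622*1/10 = 145/811 = pi_S0  (ok)
  145/811*1/2 + 587/1622*3/10 + 213/811*1/10 + 319/1622*7/10 = 587/1622 = pi_S1  (ok)
  145/811*1/5 + 587/1622*1/2 + 213/811*1/10 + 319/1622*1/10 = 213/811 = pi_S2  (ok)
  145/811*1/5 + 587/1622*1/10 + 213/811*2/5 + 319/1622*1/10 = 319/1622 = pi_S3  (ok)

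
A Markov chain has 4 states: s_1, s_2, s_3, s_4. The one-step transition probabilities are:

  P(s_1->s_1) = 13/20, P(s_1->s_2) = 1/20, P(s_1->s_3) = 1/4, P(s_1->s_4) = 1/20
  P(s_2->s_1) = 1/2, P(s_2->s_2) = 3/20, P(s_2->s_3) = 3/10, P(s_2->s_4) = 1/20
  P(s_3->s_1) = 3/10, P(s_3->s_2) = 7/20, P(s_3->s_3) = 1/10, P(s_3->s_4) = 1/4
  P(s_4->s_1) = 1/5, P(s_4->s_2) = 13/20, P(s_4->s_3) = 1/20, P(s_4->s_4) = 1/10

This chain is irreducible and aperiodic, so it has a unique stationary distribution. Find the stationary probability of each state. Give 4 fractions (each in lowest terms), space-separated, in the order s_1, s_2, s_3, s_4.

Answer: 1009/1998 505/2664 1669/7992 193/1998

Derivation:
The stationary distribution satisfies pi = pi * P, i.e.:
  pi_s_1 = 13/20*pi_s_1 + 1/2*pi_s_2 + 3/10*pi_s_3 + 1/5*pi_s_4
  pi_s_2 = 1/20*pi_s_1 + 3/20*pi_s_2 + 7/20*pi_s_3 + 13/20*pi_s_4
  pi_s_3 = 1/4*pi_s_1 + 3/10*pi_s_2 + 1/10*pi_s_3 + 1/20*pi_s_4
  pi_s_4 = 1/20*pi_s_1 + 1/20*pi_s_2 + 1/4*pi_s_3 + 1/10*pi_s_4
with normalization: pi_s_1 + pi_s_2 + pi_s_3 + pi_s_4 = 1.

Using the first 3 balance equations plus normalization, the linear system A*pi = b is:
  [-7/20, 1/2, 3/10, 1/5] . pi = 0
  [1/20, -17/20, 7/20, 13/20] . pi = 0
  [1/4, 3/10, -9/10, 1/20] . pi = 0
  [1, 1, 1, 1] . pi = 1

Solving yields:
  pi_s_1 = 1009/1998
  pi_s_2 = 505/2664
  pi_s_3 = 1669/7992
  pi_s_4 = 193/1998

Verification (pi * P):
  1009/1998*13/20 + 505/2664*1/2 + 1669/7992*3/10 + 193/1998*1/5 = 1009/1998 = pi_s_1  (ok)
  1009/1998*1/20 + 505/2664*3/20 + 1669/7992*7/20 + 193/1998*13/20 = 505/2664 = pi_s_2  (ok)
  1009/1998*1/4 + 505/2664*3/10 + 1669/7992*1/10 + 193/1998*1/20 = 1669/7992 = pi_s_3  (ok)
  1009/1998*1/20 + 505/2664*1/20 + 1669/7992*1/4 + 193/1998*1/10 = 193/1998 = pi_s_4  (ok)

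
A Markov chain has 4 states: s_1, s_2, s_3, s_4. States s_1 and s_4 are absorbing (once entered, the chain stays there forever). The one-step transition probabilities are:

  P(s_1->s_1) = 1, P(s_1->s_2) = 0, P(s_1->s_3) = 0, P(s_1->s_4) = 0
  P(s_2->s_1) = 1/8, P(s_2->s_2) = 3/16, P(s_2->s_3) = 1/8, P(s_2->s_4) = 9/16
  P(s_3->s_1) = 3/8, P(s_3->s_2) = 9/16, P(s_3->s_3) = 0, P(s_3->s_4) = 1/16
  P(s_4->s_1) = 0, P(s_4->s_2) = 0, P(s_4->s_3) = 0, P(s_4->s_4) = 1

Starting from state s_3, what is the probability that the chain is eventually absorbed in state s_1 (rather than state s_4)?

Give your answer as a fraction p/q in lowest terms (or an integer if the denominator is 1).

Let a_i = P(absorbed in s_1 | start in state i).
Boundary conditions: a_s_1 = 1, a_s_4 = 0.
For each transient state i, a_i = sum_j P(i->j) * a_j:
  a_s_2 = 1/8*a_s_1 + 3/16*a_s_2 + 1/8*a_s_3 + 9/16*a_s_4
  a_s_3 = 3/8*a_s_1 + 9/16*a_s_2 + 0*a_s_3 + 1/16*a_s_4

Substituting a_s_1 = 1 and a_s_4 = 0, rearrange to (I - Q) a = r where r[i] = P(i -> s_1):
  [13/16, -1/8] . (a_s_2, a_s_3) = 1/8
  [-9/16, 1] . (a_s_2, a_s_3) = 3/8

Solving yields:
  a_s_2 = 22/95
  a_s_3 = 48/95

Starting state is s_3, so the absorption probability is a_s_3 = 48/95.

Answer: 48/95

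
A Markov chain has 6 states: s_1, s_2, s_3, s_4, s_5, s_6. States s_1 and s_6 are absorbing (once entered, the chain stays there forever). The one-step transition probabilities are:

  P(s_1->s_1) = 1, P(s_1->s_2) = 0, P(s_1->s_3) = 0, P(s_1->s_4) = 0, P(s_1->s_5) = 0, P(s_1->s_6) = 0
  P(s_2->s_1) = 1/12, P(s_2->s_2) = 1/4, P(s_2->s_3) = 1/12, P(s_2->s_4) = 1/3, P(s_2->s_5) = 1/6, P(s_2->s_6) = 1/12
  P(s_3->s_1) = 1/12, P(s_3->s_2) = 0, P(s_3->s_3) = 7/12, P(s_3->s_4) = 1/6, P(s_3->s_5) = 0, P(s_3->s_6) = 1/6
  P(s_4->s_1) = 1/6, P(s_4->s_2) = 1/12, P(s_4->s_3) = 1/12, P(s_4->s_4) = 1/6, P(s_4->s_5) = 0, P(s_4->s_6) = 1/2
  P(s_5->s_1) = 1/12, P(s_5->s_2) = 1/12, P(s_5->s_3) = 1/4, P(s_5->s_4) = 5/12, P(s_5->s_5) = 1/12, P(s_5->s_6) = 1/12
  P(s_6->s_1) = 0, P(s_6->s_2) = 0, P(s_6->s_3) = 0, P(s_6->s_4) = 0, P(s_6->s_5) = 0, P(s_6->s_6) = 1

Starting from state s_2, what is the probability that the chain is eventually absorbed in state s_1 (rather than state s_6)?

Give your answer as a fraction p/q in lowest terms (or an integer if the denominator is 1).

Let a_i = P(absorbed in s_1 | start in state i).
Boundary conditions: a_s_1 = 1, a_s_6 = 0.
For each transient state i, a_i = sum_j P(i->j) * a_j:
  a_s_2 = 1/12*a_s_1 + 1/4*a_s_2 + 1/12*a_s_3 + 1/3*a_s_4 + 1/6*a_s_5 + 1/12*a_s_6
  a_s_3 = 1/12*a_s_1 + 0*a_s_2 + 7/12*a_s_3 + 1/6*a_s_4 + 0*a_s_5 + 1/6*a_s_6
  a_s_4 = 1/6*a_s_1 + 1/12*a_s_2 + 1/12*a_s_3 + 1/6*a_s_4 + 0*a_s_5 + 1/2*a_s_6
  a_s_5 = 1/12*a_s_1 + 1/12*a_s_2 + 1/4*a_s_3 + 5/12*a_s_4 + 1/12*a_s_5 + 1/12*a_s_6

Substituting a_s_1 = 1 and a_s_6 = 0, rearrange to (I - Q) a = r where r[i] = P(i -> s_1):
  [3/4, -1/12, -1/3, -1/6] . (a_s_2, a_s_3, a_s_4, a_s_5) = 1/12
  [0, 5/12, -1/6, 0] . (a_s_2, a_s_3, a_s_4, a_s_5) = 1/12
  [-1/12, -1/12, 5/6, 0] . (a_s_2, a_s_3, a_s_4, a_s_5) = 1/6
  [-1/12, -1/4, -5/12, 11/12] . (a_s_2, a_s_3, a_s_4, a_s_5) = 1/12

Solving yields:
  a_s_2 = 91/272
  a_s_3 = 665/2176
  a_s_4 = 1149/4352
  a_s_5 = 1413/4352

Starting state is s_2, so the absorption probability is a_s_2 = 91/272.

Answer: 91/272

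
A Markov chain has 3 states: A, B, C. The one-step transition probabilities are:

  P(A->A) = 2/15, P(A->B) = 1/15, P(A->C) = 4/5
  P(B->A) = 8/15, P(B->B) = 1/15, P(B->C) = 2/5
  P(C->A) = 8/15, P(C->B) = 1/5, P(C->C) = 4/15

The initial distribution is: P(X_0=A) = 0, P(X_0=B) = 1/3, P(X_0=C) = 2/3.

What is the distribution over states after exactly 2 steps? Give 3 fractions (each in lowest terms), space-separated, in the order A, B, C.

Propagating the distribution step by step (d_{t+1} = d_t * P):
d_0 = (A=0, B=1/3, C=2/3)
  d_1[A] = 0*2/15 + 1/3*8/15 + 2/3*8/15 = 8/15
  d_1[B] = 0*1/15 + 1/3*1/15 + 2/3*1/5 = 7/45
  d_1[C] = 0*4/5 + 1/3*2/5 + 2/3*4/15 = 14/45
d_1 = (A=8/15, B=7/45, C=14/45)
  d_2[A] = 8/15*2/15 + 7/45*8/15 + 14/45*8/15 = 8/25
  d_2[B] = 8/15*1/15 + 7/45*1/15 + 14/45*1/5 = 73/675
  d_2[C] = 8/15*4/5 + 7/45*2/5 + 14/45*4/15 = 386/675
d_2 = (A=8/25, B=73/675, C=386/675)

Answer: 8/25 73/675 386/675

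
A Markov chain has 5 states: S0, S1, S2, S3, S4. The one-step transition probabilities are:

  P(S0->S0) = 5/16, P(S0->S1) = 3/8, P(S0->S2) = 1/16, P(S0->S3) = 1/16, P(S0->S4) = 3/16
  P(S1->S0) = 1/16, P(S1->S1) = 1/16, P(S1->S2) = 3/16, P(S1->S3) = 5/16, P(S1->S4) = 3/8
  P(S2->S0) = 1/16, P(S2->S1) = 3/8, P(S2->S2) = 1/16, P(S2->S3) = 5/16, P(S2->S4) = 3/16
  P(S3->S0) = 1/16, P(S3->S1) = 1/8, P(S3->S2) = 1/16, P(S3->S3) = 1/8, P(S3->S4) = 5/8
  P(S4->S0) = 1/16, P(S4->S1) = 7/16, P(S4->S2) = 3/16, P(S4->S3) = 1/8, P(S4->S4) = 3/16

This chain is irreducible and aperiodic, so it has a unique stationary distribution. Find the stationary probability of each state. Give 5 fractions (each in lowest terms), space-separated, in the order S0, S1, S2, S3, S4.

The stationary distribution satisfies pi = pi * P, i.e.:
  pi_S0 = 5/16*pi_S0 + 1/16*pi_S1 + 1/16*pi_S2 + 1/16*pi_S3 + 1/16*pi_S4
  pi_S1 = 3/8*pi_S0 + 1/16*pi_S1 + 3/8*pi_S2 + 1/8*pi_S3 + 7/16*pi_S4
  pi_S2 = 1/16*pi_S0 + 3/16*pi_S1 + 1/16*pi_S2 + 1/16*pi_S3 + 3/16*pi_S4
  pi_S3 = 1/16*pi_S0 + 5/16*pi_S1 + 5/16*pi_S2 + 1/8*pi_S3 + 1/8*pi_S4
  pi_S4 = 3/16*pi_S0 + 3/8*pi_S1 + 3/16*pi_S2 + 5/8*pi_S3 + 3/16*pi_S4
with normalization: pi_S0 + pi_S1 + pi_S2 + pi_S3 + pi_S4 = 1.

Using the first 4 balance equations plus normalization, the linear system A*pi = b is:
  [-11/16, 1/16, 1/16, 1/16, 1/16] . pi = 0
  [3/8, -15/16, 3/8, 1/8, 7/16] . pi = 0
  [1/16, 3/16, -15/16, 1/16, 3/16] . pi = 0
  [1/16, 5/16, 5/16, -7/8, 1/8] . pi = 0
  [1, 1, 1, 1, 1] . pi = 1

Solving yields:
  pi_S0 = 1/12
  pi_S1 = 1777/6732
  pi_S2 = 457/3366
  pi_S3 = 437/2244
  pi_S4 = 241/748

Verification (pi * P):
  1/12*5/16 + 1777/6732*1/16 + 457/3366*1/16 + 437/2244*1/16 + 241/748*1/16 = 1/12 = pi_S0  (ok)
  1/12*3/8 + 1777/6732*1/16 + 457/3366*3/8 + 437/2244*1/8 + 241/748*7/16 = 1777/6732 = pi_S1  (ok)
  1/12*1/16 + 1777/6732*3/16 + 457/3366*1/16 + 437/2244*1/16 + 241/748*3/16 = 457/3366 = pi_S2  (ok)
  1/12*1/16 + 1777/6732*5/16 + 457/3366*5/16 + 437/2244*1/8 + 241/748*1/8 = 437/2244 = pi_S3  (ok)
  1/12*3/16 + 1777/6732*3/8 + 457/3366*3/16 + 437/2244*5/8 + 241/748*3/16 = 241/748 = pi_S4  (ok)

Answer: 1/12 1777/6732 457/3366 437/2244 241/748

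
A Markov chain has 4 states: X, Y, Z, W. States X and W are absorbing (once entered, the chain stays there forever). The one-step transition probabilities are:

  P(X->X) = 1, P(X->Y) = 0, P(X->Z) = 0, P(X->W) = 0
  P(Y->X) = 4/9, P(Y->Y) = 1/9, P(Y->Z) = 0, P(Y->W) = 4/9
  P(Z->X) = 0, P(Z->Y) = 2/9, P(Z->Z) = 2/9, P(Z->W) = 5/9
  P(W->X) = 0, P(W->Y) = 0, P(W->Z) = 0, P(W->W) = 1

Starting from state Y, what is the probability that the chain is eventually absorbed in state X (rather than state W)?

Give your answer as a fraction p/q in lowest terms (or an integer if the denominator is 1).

Let a_i = P(absorbed in X | start in state i).
Boundary conditions: a_X = 1, a_W = 0.
For each transient state i, a_i = sum_j P(i->j) * a_j:
  a_Y = 4/9*a_X + 1/9*a_Y + 0*a_Z + 4/9*a_W
  a_Z = 0*a_X + 2/9*a_Y + 2/9*a_Z + 5/9*a_W

Substituting a_X = 1 and a_W = 0, rearrange to (I - Q) a = r where r[i] = P(i -> X):
  [8/9, 0] . (a_Y, a_Z) = 4/9
  [-2/9, 7/9] . (a_Y, a_Z) = 0

Solving yields:
  a_Y = 1/2
  a_Z = 1/7

Starting state is Y, so the absorption probability is a_Y = 1/2.

Answer: 1/2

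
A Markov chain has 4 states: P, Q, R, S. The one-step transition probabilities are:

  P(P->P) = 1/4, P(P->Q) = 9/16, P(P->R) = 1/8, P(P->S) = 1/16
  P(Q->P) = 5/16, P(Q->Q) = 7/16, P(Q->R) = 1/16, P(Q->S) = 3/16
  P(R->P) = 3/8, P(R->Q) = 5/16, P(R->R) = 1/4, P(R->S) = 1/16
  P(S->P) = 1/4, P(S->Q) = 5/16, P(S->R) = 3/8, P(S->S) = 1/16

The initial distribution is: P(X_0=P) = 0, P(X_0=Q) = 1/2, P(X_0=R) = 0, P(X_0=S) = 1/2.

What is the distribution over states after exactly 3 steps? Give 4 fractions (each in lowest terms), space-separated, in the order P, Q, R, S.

Answer: 19/64 113/256 149/1024 119/1024

Derivation:
Propagating the distribution step by step (d_{t+1} = d_t * P):
d_0 = (P=0, Q=1/2, R=0, S=1/2)
  d_1[P] = 0*1/4 + 1/2*5/16 + 0*3/8 + 1/2*1/4 = 9/32
  d_1[Q] = 0*9/16 + 1/2*7/16 + 0*5/16 + 1/2*5/16 = 3/8
  d_1[R] = 0*1/8 + 1/2*1/16 + 0*1/4 + 1/2*3/8 = 7/32
  d_1[S] = 0*1/16 + 1/2*3/16 + 0*1/16 + 1/2*1/16 = 1/8
d_1 = (P=9/32, Q=3/8, R=7/32, S=1/8)
  d_2[P] = 9/32*1/4 + 3/8*5/16 + 7/32*3/8 + 1/8*1/4 = 77/256
  d_2[Q] = 9/32*9/16 + 3/8*7/16 + 7/32*5/16 + 1/8*5/16 = 55/128
  d_2[R] = 9/32*1/8 + 3/8*1/16 + 7/32*1/4 + 1/8*3/8 = 41/256
  d_2[S] = 9/32*1/16 + 3/8*3/16 + 7/32*1/16 + 1/8*1/16 = 7/64
d_2 = (P=77/256, Q=55/128, R=41/256, S=7/64)
  d_3[P] = 77/256*1/4 + 55/128*5/16 + 41/256*3/8 + 7/64*1/4 = 19/64
  d_3[Q] = 77/256*9/16 + 55/128*7/16 + 41/256*5/16 + 7/64*5/16 = 113/256
  d_3[R] = 77/256*1/8 + 55/128*1/16 + 41/256*1/4 + 7/64*3/8 = 149/1024
  d_3[S] = 77/256*1/16 + 55/128*3/16 + 41/256*1/16 + 7/64*1/16 = 119/1024
d_3 = (P=19/64, Q=113/256, R=149/1024, S=119/1024)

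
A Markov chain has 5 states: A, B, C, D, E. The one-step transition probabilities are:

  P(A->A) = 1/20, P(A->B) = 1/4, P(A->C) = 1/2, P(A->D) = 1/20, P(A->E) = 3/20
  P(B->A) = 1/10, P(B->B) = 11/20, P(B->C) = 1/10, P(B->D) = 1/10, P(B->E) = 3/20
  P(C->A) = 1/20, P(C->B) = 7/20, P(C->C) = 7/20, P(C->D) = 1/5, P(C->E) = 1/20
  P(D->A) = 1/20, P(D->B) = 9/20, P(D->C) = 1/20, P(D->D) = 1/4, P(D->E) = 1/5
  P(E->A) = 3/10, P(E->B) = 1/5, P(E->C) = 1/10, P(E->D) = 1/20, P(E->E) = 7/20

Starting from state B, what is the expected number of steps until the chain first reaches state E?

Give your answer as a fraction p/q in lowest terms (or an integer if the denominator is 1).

Answer: 36900/5161

Derivation:
Let h_i = expected steps to first reach E from state i.
Boundary: h_E = 0.
First-step equations for the other states:
  h_A = 1 + 1/20*h_A + 1/4*h_B + 1/2*h_C + 1/20*h_D + 3/20*h_E
  h_B = 1 + 1/10*h_A + 11/20*h_B + 1/10*h_C + 1/10*h_D + 3/20*h_E
  h_C = 1 + 1/20*h_A + 7/20*h_B + 7/20*h_C + 1/5*h_D + 1/20*h_E
  h_D = 1 + 1/20*h_A + 9/20*h_B + 1/20*h_C + 1/4*h_D + 1/5*h_E

Substituting h_E = 0 and rearranging gives the linear system (I - Q) h = 1:
  [19/20, -1/4, -1/2, -1/20] . (h_A, h_B, h_C, h_D) = 1
  [-1/10, 9/20, -1/10, -1/10] . (h_A, h_B, h_C, h_D) = 1
  [-1/20, -7/20, 13/20, -1/5] . (h_A, h_B, h_C, h_D) = 1
  [-1/20, -9/20, -1/20, 3/4] . (h_A, h_B, h_C, h_D) = 1

Solving yields:
  h_A = 38720/5161
  h_B = 36900/5161
  h_C = 41360/5161
  h_D = 34360/5161

Starting state is B, so the expected hitting time is h_B = 36900/5161.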